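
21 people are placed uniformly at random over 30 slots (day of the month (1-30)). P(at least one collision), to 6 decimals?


P(all different) = prod((30-i)/30 for i=0..20) = 0.000070
P(at least one match) = 1 - 0.000070 = 0.999930

0.999930


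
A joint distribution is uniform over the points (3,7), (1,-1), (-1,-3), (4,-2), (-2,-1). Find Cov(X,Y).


E[X]=1, E[Y]=0, E[XY]=17/5
Cov(X,Y) = E[XY] - E[X]E[Y] = 17/5 - 1*0 = 17/5

17/5


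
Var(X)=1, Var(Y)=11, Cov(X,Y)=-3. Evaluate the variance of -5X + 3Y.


Var(-5X + 3Y) = (-5)^2*Var(X) + 3^2*Var(Y) + 2*(-5)*3*Cov(X,Y)
= 25*1 + 9*11 - 30*(-3)
= 25 + 99 + 90 = 214

214


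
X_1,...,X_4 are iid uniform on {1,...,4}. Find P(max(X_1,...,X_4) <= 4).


P(max <= 4) = P(all X_i <= 4) = (P(X_1 <= 4))^4
= (4/4)^4 = 1^4 = 1

1


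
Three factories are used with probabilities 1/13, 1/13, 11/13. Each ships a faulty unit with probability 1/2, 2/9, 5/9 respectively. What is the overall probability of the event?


P(A) = P(A|B1)P(B1) + P(A|B2)P(B2) + P(A|B3)P(B3)
= 1/2*1/13 + 2/9*1/13 + 5/9*11/13
= 1/26 + 2/117 + 55/117 = 41/78

41/78


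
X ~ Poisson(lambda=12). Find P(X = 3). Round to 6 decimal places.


P(X=3) = e^(-12) * 12^3 / 3!
≈ 0.000006144212353 * 1728 / 6
≈ 0.001770

0.001770


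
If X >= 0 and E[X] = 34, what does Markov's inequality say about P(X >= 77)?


Markov: P(X >= a) <= E[X]/a
P(X >= 77) <= 34/77

34/77


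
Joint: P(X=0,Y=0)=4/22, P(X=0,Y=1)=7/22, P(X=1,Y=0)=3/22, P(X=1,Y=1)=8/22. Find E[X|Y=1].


P(Y=1) = 15/22
E[X|Y=1] = (0*7 + 1*8)/15 = 8/15

8/15


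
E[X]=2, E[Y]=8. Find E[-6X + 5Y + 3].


E[-6X + 5Y + 3] = -6*E[X] + 5*E[Y] + 3
= (-6)*(2) + (5)*(8) + (3)
= -12 + 40 + 3 = 31

31


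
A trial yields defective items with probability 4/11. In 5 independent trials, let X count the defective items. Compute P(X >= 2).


P(X>=2) = P(X=2) + P(X=3) + P(X=4) + P(X=5)
= 54880/161051 + 31360/161051 + 8960/161051 + 1024/161051
= 96224/161051

96224/161051


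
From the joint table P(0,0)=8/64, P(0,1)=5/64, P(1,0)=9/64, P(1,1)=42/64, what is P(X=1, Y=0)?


Read from table: P(X=1, Y=0) = 9/64

9/64


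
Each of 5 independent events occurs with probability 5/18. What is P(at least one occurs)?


P(at least one) = 1 - P(none)
P(none) = (1 - 5/18)^5 = (13/18)^5 = 371293/1889568
P(at least one) = 1 - 371293/1889568 = 1518275/1889568

1518275/1889568


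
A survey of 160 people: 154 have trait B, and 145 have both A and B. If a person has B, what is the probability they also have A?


P(A|B) = P(A∩B)/P(B) = (145/160)/(154/160) = 145/154

145/154


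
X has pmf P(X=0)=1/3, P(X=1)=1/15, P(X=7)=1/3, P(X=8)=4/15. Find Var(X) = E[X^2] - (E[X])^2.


E[X] = 68/15, E[X^2] = 502/15
Var(X) = E[X^2] - (E[X])^2 = 502/15 - (68/15)^2 = 2906/225

2906/225


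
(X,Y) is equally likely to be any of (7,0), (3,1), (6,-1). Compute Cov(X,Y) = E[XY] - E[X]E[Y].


E[X]=16/3, E[Y]=0, E[XY]=-1
Cov(X,Y) = E[XY] - E[X]E[Y] = -1 - 16/3*0 = -1

-1


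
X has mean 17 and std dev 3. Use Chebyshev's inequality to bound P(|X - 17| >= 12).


k = 12/3 = 4
Chebyshev: P(|X-mu| >= k*sigma) <= 1/k^2 = 1/4^2 = 1/16

1/16


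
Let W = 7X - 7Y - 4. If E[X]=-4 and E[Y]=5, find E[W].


E[7X - 7Y - 4] = 7*E[X] - 7*E[Y] - 4
= (7)*(-4) + (-7)*(5) + (-4)
= -28 - 35 - 4 = -67

-67


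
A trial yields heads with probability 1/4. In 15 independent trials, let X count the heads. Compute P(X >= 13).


P(X>=13) = P(X=13) + P(X=14) + P(X=15)
= 945/1073741824 + 45/1073741824 + 1/1073741824
= 991/1073741824

991/1073741824


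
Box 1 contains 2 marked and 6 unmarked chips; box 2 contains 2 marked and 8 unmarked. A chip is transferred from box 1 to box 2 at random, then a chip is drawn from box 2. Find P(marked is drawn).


P(transfer marked) = 2/8 = 1/4; P(transfer unmarked) = 3/4
If marked transferred: Urn II has 3 marked of 11, so P(marked|marked moved) = 3/11
If unmarked transferred: Urn II has 2 marked of 11, so P(marked|unmarked moved) = 2/11
By total probability: P(marked) = 1/4*3/11 + 3/4*2/11 = 9/44

9/44


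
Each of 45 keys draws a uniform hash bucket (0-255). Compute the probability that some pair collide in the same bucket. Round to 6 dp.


P(all different) = prod((256-i)/256 for i=0..44) = 0.016358
P(at least one match) = 1 - 0.016358 = 0.983642

0.983642


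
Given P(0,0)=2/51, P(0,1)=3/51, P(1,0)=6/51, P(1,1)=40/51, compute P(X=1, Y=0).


Read from table: P(X=1, Y=0) = 6/51 = 2/17

2/17


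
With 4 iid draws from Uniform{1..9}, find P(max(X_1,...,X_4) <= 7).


P(max <= 7) = P(all X_i <= 7) = (P(X_1 <= 7))^4
= (7/9)^4 = 2401/6561

2401/6561


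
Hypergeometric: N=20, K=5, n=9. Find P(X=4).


P(X=4) = C(5,4)*C(15,5) / C(20,9)
= 5*3003 / 167960
= 15015/167960 = 231/2584

231/2584


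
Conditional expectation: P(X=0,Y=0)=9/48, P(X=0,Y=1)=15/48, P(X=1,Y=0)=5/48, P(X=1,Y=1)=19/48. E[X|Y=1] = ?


P(Y=1) = 34/48
E[X|Y=1] = (0*15 + 1*19)/34 = 19/34

19/34


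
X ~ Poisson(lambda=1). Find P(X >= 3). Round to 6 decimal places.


P(X>=3) = 1 - P(X<=2) = 1 - (e^(-1)*1^0/0! + e^(-1)*1^1/1! + e^(-1)*1^2/2!)
≈ 1 - (0.3678794412 + 0.3678794412 + 0.1839397206)
= 1 - 0.9196986030 = 0.0803013970
≈ 0.080301

0.080301


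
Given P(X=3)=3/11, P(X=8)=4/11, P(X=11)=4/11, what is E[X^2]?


E[X^2] = sum(g(x)*P(x))
= 9*3/11 + 64*4/11 + 121*4/11
= 767/11

767/11


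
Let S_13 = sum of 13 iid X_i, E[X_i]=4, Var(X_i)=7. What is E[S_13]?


E[S_n] = n*E[X_1] = 13*4 = 52

52


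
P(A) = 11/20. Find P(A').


P(A') = 1 - P(A) = 1 - 11/20 = 9/20

9/20


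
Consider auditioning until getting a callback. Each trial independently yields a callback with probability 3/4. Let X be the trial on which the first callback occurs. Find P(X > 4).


P(X > 4) = P(first 4 trials all fail) = (1-p)^4 = (1/4)^4 = 1/256

1/256


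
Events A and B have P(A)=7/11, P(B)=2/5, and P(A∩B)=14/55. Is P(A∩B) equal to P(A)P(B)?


P(A)*P(B) = 7/11*2/5 = 14/55
P(A∩B) = 14/55, which equals P(A)P(B), so independent

Yes, A and B are independent


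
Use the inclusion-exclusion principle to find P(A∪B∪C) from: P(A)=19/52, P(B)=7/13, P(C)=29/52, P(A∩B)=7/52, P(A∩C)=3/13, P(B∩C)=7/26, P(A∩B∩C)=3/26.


P(A∪B∪C) = P(A)+P(B)+P(C) - P(AB)-P(AC)-P(BC) + P(ABC)
= 19/52+7/13+29/52 - 7/52-3/13-7/26 + 3/26
= 49/52

49/52


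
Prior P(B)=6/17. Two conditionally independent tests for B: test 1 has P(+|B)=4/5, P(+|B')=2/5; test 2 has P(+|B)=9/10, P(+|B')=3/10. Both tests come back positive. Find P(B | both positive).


After test 1: P(+) = 4/5*6/17 + 2/5*11/17 = 46/85
P(B|+) = (24/85)/(46/85) = 12/23
After test 2 (use post1 as new prior): P(+) = 9/10*12/23 + 3/10*11/23 = 141/230
P(B|+,+) = (54/115)/(141/230) = 36/47

36/47


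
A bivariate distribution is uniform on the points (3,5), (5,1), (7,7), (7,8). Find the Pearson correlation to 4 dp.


Cov(X,Y) = 2.3750, Var(X) = 2.7500, Var(Y) = 7.1875
rho = Cov/(sqrt(VarX)*sqrt(VarY)) = 0.5342

0.5342


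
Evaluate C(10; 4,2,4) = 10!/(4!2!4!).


10! = 3628800
Denominator: 4!=24 * 2!=2 * 4!=24
Coefficient = 3628800 / 1152 = 3150

3150


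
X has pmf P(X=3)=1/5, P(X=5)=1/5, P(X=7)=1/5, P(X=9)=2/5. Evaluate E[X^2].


E[X^2] = sum(x^2 * P(x))
= 9*1/5 + 25*1/5 + 49*1/5 + 81*2/5
= 49

49


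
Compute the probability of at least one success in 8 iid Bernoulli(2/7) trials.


P(at least one) = 1 - P(none)
P(none) = (1 - 2/7)^8 = (5/7)^8 = 390625/5764801
P(at least one) = 1 - 390625/5764801 = 5374176/5764801

5374176/5764801


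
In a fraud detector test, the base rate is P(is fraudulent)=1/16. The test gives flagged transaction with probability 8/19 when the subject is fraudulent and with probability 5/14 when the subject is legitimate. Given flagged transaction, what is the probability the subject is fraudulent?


P(A) = P(A|B)P(B) + P(A|B')P(B') = 8/19*1/16 + 5/14*15/16 = 1537/4256
P(B|A) = P(A|B)P(B)/P(A) = (1/38)/(1537/4256) = 112/1537

112/1537


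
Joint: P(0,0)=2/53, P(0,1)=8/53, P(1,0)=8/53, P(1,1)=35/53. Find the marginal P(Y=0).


P(Y=0) = P(0,0)+P(1,0) = 2/53 + 8/53 = 10/53

10/53


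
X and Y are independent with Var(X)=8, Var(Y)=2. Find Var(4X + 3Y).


Independence => Cov(X,Y)=0
Var(4X + 3Y) = 4^2*Var(X) + 3^2*Var(Y)
= 16*8 + 9*2 = 146

146


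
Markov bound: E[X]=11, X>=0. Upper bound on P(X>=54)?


Markov: P(X >= a) <= E[X]/a
P(X >= 54) <= 11/54

11/54


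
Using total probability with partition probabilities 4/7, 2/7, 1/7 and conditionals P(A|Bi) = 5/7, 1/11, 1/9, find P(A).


P(A) = P(A|B1)P(B1) + P(A|B2)P(B2) + P(A|B3)P(B3)
= 5/7*4/7 + 1/11*2/7 + 1/9*1/7
= 20/49 + 2/77 + 1/63 = 2183/4851

2183/4851


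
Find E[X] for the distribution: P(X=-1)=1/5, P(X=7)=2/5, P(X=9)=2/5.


E[X] = sum(x * P(x))
= -1*1/5 + 7*2/5 + 9*2/5
= 31/5

31/5


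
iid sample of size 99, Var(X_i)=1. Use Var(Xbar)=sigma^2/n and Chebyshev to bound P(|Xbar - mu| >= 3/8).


Var(Xbar) = Var(X)/n = 1/99
Chebyshev: P(|Xbar-mu| >= 3/8) <= Var(Xbar)/(3/8)^2 = (1/99)/(9/64) = 64/891

64/891


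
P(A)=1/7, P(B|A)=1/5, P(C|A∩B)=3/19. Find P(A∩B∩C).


P(A∩B∩C) = P(A) * P(B|A) * P(C|A∩B)
= 1/7 * 1/5 * 3/19
= 1/35 * 3/19 = 3/665

3/665


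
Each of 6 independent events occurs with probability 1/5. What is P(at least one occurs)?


P(at least one) = 1 - P(none)
P(none) = (1 - 1/5)^6 = (4/5)^6 = 4096/15625
P(at least one) = 1 - 4096/15625 = 11529/15625

11529/15625


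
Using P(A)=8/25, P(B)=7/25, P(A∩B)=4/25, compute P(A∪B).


P(A∪B) = P(A) + P(B) - P(A∩B)
= 8/25 + 7/25 - 4/25 = 11/25

11/25


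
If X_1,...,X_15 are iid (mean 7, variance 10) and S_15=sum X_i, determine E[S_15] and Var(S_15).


E[S_n] = n*mu = 15*7 = 105
Var(S_n) = n*sigma^2 = 15*10 = 150

E[S_15]=105, Var(S_15)=150


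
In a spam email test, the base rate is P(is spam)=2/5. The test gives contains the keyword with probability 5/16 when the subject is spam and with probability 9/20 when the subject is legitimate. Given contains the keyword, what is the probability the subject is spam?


P(A) = P(A|B)P(B) + P(A|B')P(B') = 5/16*2/5 + 9/20*3/5 = 79/200
P(B|A) = P(A|B)P(B)/P(A) = (1/8)/(79/200) = 25/79

25/79


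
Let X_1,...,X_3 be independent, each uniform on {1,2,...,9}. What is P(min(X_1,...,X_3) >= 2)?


P(min >= 2) = P(all X_i >= 2) = (P(X_1 >= 2))^3
= (8/9)^3 = 512/729

512/729


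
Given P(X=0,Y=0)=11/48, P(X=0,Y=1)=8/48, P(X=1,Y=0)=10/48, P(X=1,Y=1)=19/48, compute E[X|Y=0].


P(Y=0) = 21/48
E[X|Y=0] = (0*11 + 1*10)/21 = 10/21

10/21


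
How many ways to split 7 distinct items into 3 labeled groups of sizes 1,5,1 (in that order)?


7! = 5040
Denominator: 1!=1 * 5!=120 * 1!=1
Coefficient = 5040 / 120 = 42

42


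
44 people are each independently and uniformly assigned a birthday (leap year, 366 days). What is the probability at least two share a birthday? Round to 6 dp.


P(all different) = prod((366-i)/366 for i=0..43) = 0.067633
P(at least one match) = 1 - 0.067633 = 0.932367

0.932367


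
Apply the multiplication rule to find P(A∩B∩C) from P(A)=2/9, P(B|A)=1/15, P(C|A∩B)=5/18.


P(A∩B∩C) = P(A) * P(B|A) * P(C|A∩B)
= 2/9 * 1/15 * 5/18
= 2/135 * 5/18 = 1/243

1/243


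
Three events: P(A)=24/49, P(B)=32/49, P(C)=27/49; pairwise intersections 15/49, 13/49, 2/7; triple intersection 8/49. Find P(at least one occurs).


P(A∪B∪C) = P(A)+P(B)+P(C) - P(AB)-P(AC)-P(BC) + P(ABC)
= 24/49+32/49+27/49 - 15/49-13/49-2/7 + 8/49
= 1

1


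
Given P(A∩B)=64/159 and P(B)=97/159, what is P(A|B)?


P(A|B) = P(A∩B)/P(B) = (64/159)/(97/159) = 64/97

64/97


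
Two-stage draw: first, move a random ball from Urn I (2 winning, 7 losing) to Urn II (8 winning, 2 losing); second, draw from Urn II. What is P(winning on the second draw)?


P(transfer winning) = 2/9; P(transfer losing) = 7/9
If winning transferred: Urn II has 9 winning of 11, so P(winning|winning moved) = 9/11
If losing transferred: Urn II has 8 winning of 11, so P(winning|losing moved) = 8/11
By total probability: P(winning) = 2/9*9/11 + 7/9*8/11 = 74/99

74/99


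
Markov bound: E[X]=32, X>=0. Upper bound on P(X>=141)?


Markov: P(X >= a) <= E[X]/a
P(X >= 141) <= 32/141

32/141


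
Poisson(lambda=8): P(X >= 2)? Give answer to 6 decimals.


P(X>=2) = 1 - P(X<=1) = 1 - (e^(-8)*8^0/0! + e^(-8)*8^1/1!)
≈ 1 - (0.0003354626 + 0.0026837010)
= 1 - 0.0030191636 = 0.9969808364
≈ 0.996981

0.996981


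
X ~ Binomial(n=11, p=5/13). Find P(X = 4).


P(X=4) = C(11,4) * p^4 * (1-p)^7
= 330 * 625/28561 * 2097152/62748517
= 432537600000/1792160394037

432537600000/1792160394037


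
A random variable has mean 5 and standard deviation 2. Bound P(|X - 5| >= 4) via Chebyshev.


k = 4/2 = 2
Chebyshev: P(|X-mu| >= k*sigma) <= 1/k^2 = 1/2^2 = 1/4

1/4


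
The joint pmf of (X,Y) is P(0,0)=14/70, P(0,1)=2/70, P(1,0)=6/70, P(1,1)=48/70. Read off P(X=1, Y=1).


Read from table: P(X=1, Y=1) = 48/70 = 24/35

24/35


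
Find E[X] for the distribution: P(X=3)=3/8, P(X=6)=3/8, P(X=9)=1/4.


E[X] = sum(x * P(x))
= 3*3/8 + 6*3/8 + 9*1/4
= 45/8

45/8


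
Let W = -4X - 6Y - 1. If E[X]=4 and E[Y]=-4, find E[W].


E[-4X - 6Y - 1] = -4*E[X] - 6*E[Y] - 1
= (-4)*(4) + (-6)*(-4) + (-1)
= -16 + 24 - 1 = 7

7


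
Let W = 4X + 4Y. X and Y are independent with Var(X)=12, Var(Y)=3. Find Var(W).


Independence => Cov(X,Y)=0
Var(4X + 4Y) = 4^2*Var(X) + 4^2*Var(Y)
= 16*12 + 16*3 = 240

240


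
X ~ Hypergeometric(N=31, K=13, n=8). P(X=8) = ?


P(X=8) = C(13,8)*C(18,0) / C(31,8)
= 1287*1 / 7888725
= 1287/7888725 = 11/67425

11/67425


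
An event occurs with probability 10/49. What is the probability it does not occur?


P(A') = 1 - P(A) = 1 - 10/49 = 39/49

39/49


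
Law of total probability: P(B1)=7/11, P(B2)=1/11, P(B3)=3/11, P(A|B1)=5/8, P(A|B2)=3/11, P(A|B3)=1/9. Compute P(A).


P(A) = P(A|B1)P(B1) + P(A|B2)P(B2) + P(A|B3)P(B3)
= 5/8*7/11 + 3/11*1/11 + 1/9*3/11
= 35/88 + 3/121 + 1/33 = 1315/2904

1315/2904


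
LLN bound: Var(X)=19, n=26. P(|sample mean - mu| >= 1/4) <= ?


Var(Xbar) = Var(X)/n = 19/26
Chebyshev: P(|Xbar-mu| >= 1/4) <= Var(Xbar)/(1/4)^2 = (19/26)/(1/16) = 152/13
Bound exceeds 1, so trivial bound: 1

1


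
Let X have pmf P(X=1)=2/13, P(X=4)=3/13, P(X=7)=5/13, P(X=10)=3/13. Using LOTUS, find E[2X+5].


E[2X+5] = sum(g(x)*P(x))
= 7*2/13 + 13*3/13 + 19*5/13 + 25*3/13
= 223/13

223/13


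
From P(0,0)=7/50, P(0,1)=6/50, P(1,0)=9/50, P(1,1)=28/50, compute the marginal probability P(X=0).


P(X=0) = P(0,0)+P(0,1) = 7/50 + 6/50 = 13/50

13/50


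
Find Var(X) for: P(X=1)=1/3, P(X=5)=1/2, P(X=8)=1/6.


E[X] = 25/6, E[X^2] = 47/2
Var(X) = E[X^2] - (E[X])^2 = 47/2 - (25/6)^2 = 221/36

221/36


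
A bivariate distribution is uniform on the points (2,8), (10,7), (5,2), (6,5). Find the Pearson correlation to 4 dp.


Cov(X,Y) = -0.1250, Var(X) = 8.1875, Var(Y) = 5.2500
rho = Cov/(sqrt(VarX)*sqrt(VarY)) = -0.0191

-0.0191


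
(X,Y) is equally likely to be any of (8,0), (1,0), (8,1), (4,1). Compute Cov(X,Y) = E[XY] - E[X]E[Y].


E[X]=21/4, E[Y]=1/2, E[XY]=3
Cov(X,Y) = E[XY] - E[X]E[Y] = 3 - 21/4*1/2 = 3/8

3/8


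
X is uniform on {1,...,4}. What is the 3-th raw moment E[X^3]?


E[X^3] = (1/4) * sum(x^3 for x=1..4)
= 100/4 = 25

25


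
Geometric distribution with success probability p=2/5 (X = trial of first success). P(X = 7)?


P(X=7) = (1-p)^6 * p = (3/5)^6 * 2/5
= 729/15625 * 2/5 = 1458/78125

1458/78125


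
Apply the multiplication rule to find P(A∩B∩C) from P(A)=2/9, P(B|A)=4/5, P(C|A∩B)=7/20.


P(A∩B∩C) = P(A) * P(B|A) * P(C|A∩B)
= 2/9 * 4/5 * 7/20
= 8/45 * 7/20 = 14/225

14/225


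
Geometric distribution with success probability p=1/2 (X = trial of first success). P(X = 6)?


P(X=6) = (1-p)^5 * p = (1/2)^5 * 1/2
= 1/32 * 1/2 = 1/64

1/64


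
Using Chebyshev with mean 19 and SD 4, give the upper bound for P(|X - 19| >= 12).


k = 12/4 = 3
Chebyshev: P(|X-mu| >= k*sigma) <= 1/k^2 = 1/3^2 = 1/9

1/9


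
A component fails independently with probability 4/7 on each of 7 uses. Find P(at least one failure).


P(at least one) = 1 - P(none)
P(none) = (1 - 4/7)^7 = (3/7)^7 = 2187/823543
P(at least one) = 1 - 2187/823543 = 821356/823543

821356/823543


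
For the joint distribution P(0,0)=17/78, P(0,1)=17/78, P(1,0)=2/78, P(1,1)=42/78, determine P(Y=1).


P(Y=1) = P(0,1)+P(1,1) = 17/78 + 42/78 = 59/78

59/78


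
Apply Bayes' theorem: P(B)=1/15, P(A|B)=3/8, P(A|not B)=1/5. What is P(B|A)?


P(A) = P(A|B)P(B) + P(A|B')P(B') = 3/8*1/15 + 1/5*14/15 = 127/600
P(B|A) = P(A|B)P(B)/P(A) = (1/40)/(127/600) = 15/127

15/127


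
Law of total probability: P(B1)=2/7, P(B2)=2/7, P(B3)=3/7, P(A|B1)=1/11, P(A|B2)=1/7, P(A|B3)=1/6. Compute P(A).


P(A) = P(A|B1)P(B1) + P(A|B2)P(B2) + P(A|B3)P(B3)
= 1/11*2/7 + 1/7*2/7 + 1/6*3/7
= 2/77 + 2/49 + 1/14 = 149/1078

149/1078


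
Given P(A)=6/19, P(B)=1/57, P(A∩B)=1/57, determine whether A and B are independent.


P(A)*P(B) = 6/19*1/57 = 2/361
P(A∩B) = 1/57 != 2/361, so not independent

No, A and B are not independent


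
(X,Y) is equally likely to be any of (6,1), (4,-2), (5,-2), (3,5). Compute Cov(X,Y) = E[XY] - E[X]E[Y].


E[X]=9/2, E[Y]=1/2, E[XY]=3/4
Cov(X,Y) = E[XY] - E[X]E[Y] = 3/4 - 9/2*1/2 = -3/2

-3/2


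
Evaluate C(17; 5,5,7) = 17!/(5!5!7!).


17! = 355687428096000
Denominator: 5!=120 * 5!=120 * 7!=5040
Coefficient = 355687428096000 / 72576000 = 4900896

4900896


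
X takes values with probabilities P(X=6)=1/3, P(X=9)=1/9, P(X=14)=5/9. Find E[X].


E[X] = sum(x * P(x))
= 6*1/3 + 9*1/9 + 14*5/9
= 97/9

97/9


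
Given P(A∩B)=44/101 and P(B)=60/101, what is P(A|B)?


P(A|B) = P(A∩B)/P(B) = (44/101)/(60/101) = 44/60 = 11/15

11/15


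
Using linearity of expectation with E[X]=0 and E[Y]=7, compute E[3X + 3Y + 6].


E[3X + 3Y + 6] = 3*E[X] + 3*E[Y] + 6
= (3)*(0) + (3)*(7) + (6)
= 0 + 21 + 6 = 27

27


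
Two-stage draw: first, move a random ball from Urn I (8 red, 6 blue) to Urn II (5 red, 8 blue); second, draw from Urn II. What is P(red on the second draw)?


P(transfer red) = 8/14 = 4/7; P(transfer blue) = 3/7
If red transferred: Urn II has 6 red of 14, so P(red|red moved) = 3/7
If blue transferred: Urn II has 5 red of 14, so P(red|blue moved) = 5/14
By total probability: P(red) = 4/7*3/7 + 3/7*5/14 = 39/98

39/98


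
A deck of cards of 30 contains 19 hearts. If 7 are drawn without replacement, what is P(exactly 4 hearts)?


P(X=4) = C(19,4)*C(11,3) / C(30,7)
= 3876*165 / 2035800
= 639540/2035800 = 3553/11310

3553/11310


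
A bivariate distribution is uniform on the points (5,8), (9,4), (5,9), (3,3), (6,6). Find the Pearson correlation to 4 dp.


Cov(X,Y) = -0.4000, Var(X) = 3.8400, Var(Y) = 5.2000
rho = Cov/(sqrt(VarX)*sqrt(VarY)) = -0.0895

-0.0895


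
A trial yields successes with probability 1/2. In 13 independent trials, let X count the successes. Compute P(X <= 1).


P(X<=1) = P(X=0) + P(X=1)
= 1/8192 + 13/8192
= 7/4096

7/4096


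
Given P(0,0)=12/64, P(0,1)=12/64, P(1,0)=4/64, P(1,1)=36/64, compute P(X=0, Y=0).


Read from table: P(X=0, Y=0) = 12/64 = 3/16

3/16


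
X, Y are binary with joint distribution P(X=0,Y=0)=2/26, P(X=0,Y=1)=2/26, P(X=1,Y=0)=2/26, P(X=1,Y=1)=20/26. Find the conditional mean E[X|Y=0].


P(Y=0) = 4/26
E[X|Y=0] = (0*2 + 1*2)/4 = 2/4 = 1/2

1/2


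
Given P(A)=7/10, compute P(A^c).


P(A') = 1 - P(A) = 1 - 7/10 = 3/10

3/10


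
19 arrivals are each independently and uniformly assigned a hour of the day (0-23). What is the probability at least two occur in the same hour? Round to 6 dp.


P(all different) = prod((24-i)/24 for i=0..18) = 0.000031
P(at least one match) = 1 - 0.000031 = 0.999969

0.999969


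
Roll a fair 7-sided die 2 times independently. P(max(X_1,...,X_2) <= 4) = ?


P(max <= 4) = P(all X_i <= 4) = (P(X_1 <= 4))^2
= (4/7)^2 = 16/49

16/49


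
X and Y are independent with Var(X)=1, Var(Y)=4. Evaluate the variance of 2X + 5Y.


Independence => Cov(X,Y)=0
Var(2X + 5Y) = 2^2*Var(X) + 5^2*Var(Y)
= 4*1 + 25*4 = 104

104


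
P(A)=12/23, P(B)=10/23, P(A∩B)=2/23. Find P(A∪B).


P(A∪B) = P(A) + P(B) - P(A∩B)
= 12/23 + 10/23 - 2/23 = 20/23

20/23


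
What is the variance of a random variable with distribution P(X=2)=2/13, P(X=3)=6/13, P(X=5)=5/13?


E[X] = 47/13, E[X^2] = 187/13
Var(X) = E[X^2] - (E[X])^2 = 187/13 - (47/13)^2 = 222/169

222/169


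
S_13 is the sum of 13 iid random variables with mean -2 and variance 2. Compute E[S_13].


E[S_n] = n*E[X_1] = 13*-2 = -26

-26


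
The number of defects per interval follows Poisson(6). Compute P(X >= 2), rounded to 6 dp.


P(X>=2) = 1 - P(X<=1) = 1 - (e^(-6)*6^0/0! + e^(-6)*6^1/1!)
≈ 1 - (0.0024787522 + 0.0148725131)
= 1 - 0.0173512653 = 0.9826487347
≈ 0.982649

0.982649


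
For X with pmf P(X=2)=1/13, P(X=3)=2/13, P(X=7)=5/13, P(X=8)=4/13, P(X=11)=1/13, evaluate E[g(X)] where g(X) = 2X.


E[2X] = sum(g(x)*P(x))
= 4*1/13 + 6*2/13 + 14*5/13 + 16*4/13 + 22*1/13
= 172/13

172/13


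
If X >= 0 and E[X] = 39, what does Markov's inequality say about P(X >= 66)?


Markov: P(X >= a) <= E[X]/a
P(X >= 66) <= 39/66 = 13/22

13/22


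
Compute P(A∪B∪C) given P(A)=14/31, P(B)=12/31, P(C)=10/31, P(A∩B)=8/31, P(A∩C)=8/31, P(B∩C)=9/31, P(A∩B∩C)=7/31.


P(A∪B∪C) = P(A)+P(B)+P(C) - P(AB)-P(AC)-P(BC) + P(ABC)
= 14/31+12/31+10/31 - 8/31-8/31-9/31 + 7/31
= 18/31

18/31


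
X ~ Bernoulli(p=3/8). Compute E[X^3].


For Bernoulli: X in {0,1}
E[X^3] = 0^3*(1-3/8) + 1^3*3/8 = 3/8

3/8


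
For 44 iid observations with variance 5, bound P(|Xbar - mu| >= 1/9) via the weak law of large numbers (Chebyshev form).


Var(Xbar) = Var(X)/n = 5/44
Chebyshev: P(|Xbar-mu| >= 1/9) <= Var(Xbar)/(1/9)^2 = (5/44)/(1/81) = 405/44
Bound exceeds 1, so trivial bound: 1

1


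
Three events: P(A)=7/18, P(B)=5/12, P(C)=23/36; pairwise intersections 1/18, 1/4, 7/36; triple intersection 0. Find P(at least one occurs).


P(A∪B∪C) = P(A)+P(B)+P(C) - P(AB)-P(AC)-P(BC) + P(ABC)
= 7/18+5/12+23/36 - 1/18-1/4-7/36 + 0
= 17/18

17/18


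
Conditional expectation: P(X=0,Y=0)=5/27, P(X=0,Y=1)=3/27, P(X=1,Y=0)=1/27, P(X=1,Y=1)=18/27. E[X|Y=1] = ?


P(Y=1) = 21/27
E[X|Y=1] = (0*3 + 1*18)/21 = 18/21 = 6/7

6/7


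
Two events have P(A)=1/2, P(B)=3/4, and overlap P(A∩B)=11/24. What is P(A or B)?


P(A∪B) = P(A) + P(B) - P(A∩B)
= 1/2 + 3/4 - 11/24 = 19/24

19/24


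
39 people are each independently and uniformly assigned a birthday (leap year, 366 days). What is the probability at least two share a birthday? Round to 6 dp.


P(all different) = prod((366-i)/366 for i=0..38) = 0.122510
P(at least one match) = 1 - 0.122510 = 0.877490

0.877490


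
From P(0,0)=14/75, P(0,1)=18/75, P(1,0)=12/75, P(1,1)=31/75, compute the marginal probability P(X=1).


P(X=1) = P(1,0)+P(1,1) = 12/75 + 31/75 = 43/75

43/75


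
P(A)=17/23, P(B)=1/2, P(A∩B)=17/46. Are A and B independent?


P(A)*P(B) = 17/23*1/2 = 17/46
P(A∩B) = 17/46, which equals P(A)P(B), so independent

Yes, A and B are independent


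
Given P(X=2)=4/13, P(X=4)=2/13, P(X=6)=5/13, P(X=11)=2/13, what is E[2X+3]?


E[2X+3] = sum(g(x)*P(x))
= 7*4/13 + 11*2/13 + 15*5/13 + 25*2/13
= 175/13

175/13


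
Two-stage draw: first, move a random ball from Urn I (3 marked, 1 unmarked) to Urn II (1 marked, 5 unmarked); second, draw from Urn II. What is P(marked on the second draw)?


P(transfer marked) = 3/4; P(transfer unmarked) = 1/4
If marked transferred: Urn II has 2 marked of 7, so P(marked|marked moved) = 2/7
If unmarked transferred: Urn II has 1 marked of 7, so P(marked|unmarked moved) = 1/7
By total probability: P(marked) = 3/4*2/7 + 1/4*1/7 = 1/4

1/4


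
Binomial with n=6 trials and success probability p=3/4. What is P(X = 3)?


P(X=3) = C(6,3) * p^3 * (1-p)^3
= 20 * 27/64 * 1/64
= 135/1024

135/1024


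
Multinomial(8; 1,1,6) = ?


8! = 40320
Denominator: 1!=1 * 1!=1 * 6!=720
Coefficient = 40320 / 720 = 56

56


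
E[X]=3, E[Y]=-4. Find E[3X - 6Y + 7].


E[3X - 6Y + 7] = 3*E[X] - 6*E[Y] + 7
= (3)*(3) + (-6)*(-4) + (7)
= 9 + 24 + 7 = 40

40


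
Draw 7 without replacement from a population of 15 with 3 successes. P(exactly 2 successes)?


P(X=2) = C(3,2)*C(12,5) / C(15,7)
= 3*792 / 6435
= 2376/6435 = 24/65

24/65


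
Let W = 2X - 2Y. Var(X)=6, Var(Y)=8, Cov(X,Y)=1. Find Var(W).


Var(2X - 2Y) = 2^2*Var(X) + (-2)^2*Var(Y) + 2*2*(-2)*Cov(X,Y)
= 4*6 + 4*8 - 8*1
= 24 + 32 - 8 = 48

48


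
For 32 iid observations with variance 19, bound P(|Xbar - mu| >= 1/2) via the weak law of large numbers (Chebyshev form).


Var(Xbar) = Var(X)/n = 19/32
Chebyshev: P(|Xbar-mu| >= 1/2) <= Var(Xbar)/(1/2)^2 = (19/32)/(1/4) = 19/8
Bound exceeds 1, so trivial bound: 1

1


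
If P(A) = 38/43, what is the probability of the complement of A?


P(A') = 1 - P(A) = 1 - 38/43 = 5/43

5/43


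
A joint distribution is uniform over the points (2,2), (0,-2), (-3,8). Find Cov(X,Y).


E[X]=-1/3, E[Y]=8/3, E[XY]=-20/3
Cov(X,Y) = E[XY] - E[X]E[Y] = -20/3 + 1/3*8/3 = -52/9

-52/9


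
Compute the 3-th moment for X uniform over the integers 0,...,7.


E[X^3] = (1/8) * sum(x^3 for x=0..7)
= 784/8 = 98

98


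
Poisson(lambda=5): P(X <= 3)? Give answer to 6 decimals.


P(X<=3) = e^(-5)*5^0/0! + e^(-5)*5^1/1! + e^(-5)*5^2/2! + e^(-5)*5^3/3!
≈ 0.0067379470 + 0.0336897350 + 0.0842243375 + 0.1403738958
= 0.2650259153
≈ 0.265026

0.265026


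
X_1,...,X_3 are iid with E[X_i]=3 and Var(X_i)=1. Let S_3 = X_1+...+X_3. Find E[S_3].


E[S_n] = n*E[X_1] = 3*3 = 9

9


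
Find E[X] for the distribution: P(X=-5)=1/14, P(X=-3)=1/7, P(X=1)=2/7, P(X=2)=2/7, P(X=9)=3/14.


E[X] = sum(x * P(x))
= -5*1/14 - 3*1/7 + 1*2/7 + 2*2/7 + 9*3/14
= 2

2


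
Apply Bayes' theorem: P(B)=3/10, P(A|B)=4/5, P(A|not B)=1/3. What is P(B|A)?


P(A) = P(A|B)P(B) + P(A|B')P(B') = 4/5*3/10 + 1/3*7/10 = 71/150
P(B|A) = P(A|B)P(B)/P(A) = (6/25)/(71/150) = 36/71

36/71


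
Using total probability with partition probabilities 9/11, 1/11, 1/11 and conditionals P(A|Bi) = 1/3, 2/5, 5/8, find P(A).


P(A) = P(A|B1)P(B1) + P(A|B2)P(B2) + P(A|B3)P(B3)
= 1/3*9/11 + 2/5*1/11 + 5/8*1/11
= 3/11 + 2/55 + 5/88 = 161/440

161/440


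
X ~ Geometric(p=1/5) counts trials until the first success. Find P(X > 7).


P(X > 7) = P(first 7 trials all fail) = (1-p)^7 = (4/5)^7 = 16384/78125

16384/78125


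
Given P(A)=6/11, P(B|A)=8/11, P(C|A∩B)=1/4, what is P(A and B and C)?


P(A∩B∩C) = P(A) * P(B|A) * P(C|A∩B)
= 6/11 * 8/11 * 1/4
= 48/121 * 1/4 = 12/121

12/121


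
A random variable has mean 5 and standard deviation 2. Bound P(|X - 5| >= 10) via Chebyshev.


k = 10/2 = 5
Chebyshev: P(|X-mu| >= k*sigma) <= 1/k^2 = 1/5^2 = 1/25

1/25


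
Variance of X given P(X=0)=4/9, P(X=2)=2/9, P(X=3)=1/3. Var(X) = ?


E[X] = 13/9, E[X^2] = 35/9
Var(X) = E[X^2] - (E[X])^2 = 35/9 - (13/9)^2 = 146/81

146/81


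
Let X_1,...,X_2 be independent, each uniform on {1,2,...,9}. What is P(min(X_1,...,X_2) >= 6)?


P(min >= 6) = P(all X_i >= 6) = (P(X_1 >= 6))^2
= (4/9)^2 = 16/81

16/81


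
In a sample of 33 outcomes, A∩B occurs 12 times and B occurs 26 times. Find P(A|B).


P(A|B) = P(A∩B)/P(B) = (12/33)/(26/33) = 12/26 = 6/13

6/13


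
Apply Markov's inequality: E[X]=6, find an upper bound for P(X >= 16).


Markov: P(X >= a) <= E[X]/a
P(X >= 16) <= 6/16 = 3/8

3/8


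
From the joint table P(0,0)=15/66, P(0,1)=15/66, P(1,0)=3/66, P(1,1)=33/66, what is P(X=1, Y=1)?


Read from table: P(X=1, Y=1) = 33/66 = 1/2

1/2


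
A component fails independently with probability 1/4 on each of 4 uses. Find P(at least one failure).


P(at least one) = 1 - P(none)
P(none) = (1 - 1/4)^4 = (3/4)^4 = 81/256
P(at least one) = 1 - 81/256 = 175/256

175/256


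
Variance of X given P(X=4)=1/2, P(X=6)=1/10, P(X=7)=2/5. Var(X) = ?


E[X] = 27/5, E[X^2] = 156/5
Var(X) = E[X^2] - (E[X])^2 = 156/5 - (27/5)^2 = 51/25

51/25


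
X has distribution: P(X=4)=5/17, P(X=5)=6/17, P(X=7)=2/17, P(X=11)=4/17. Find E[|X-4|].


E[|X-4|] = sum(g(x)*P(x))
= 0*5/17 + 1*6/17 + 3*2/17 + 7*4/17
= 40/17

40/17


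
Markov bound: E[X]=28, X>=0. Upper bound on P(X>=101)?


Markov: P(X >= a) <= E[X]/a
P(X >= 101) <= 28/101

28/101


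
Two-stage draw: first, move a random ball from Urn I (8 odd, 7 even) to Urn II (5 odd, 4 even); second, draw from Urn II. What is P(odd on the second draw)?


P(transfer odd) = 8/15; P(transfer even) = 7/15
If odd transferred: Urn II has 6 odd of 10, so P(odd|odd moved) = 3/5
If even transferred: Urn II has 5 odd of 10, so P(odd|even moved) = 1/2
By total probability: P(odd) = 8/15*3/5 + 7/15*1/2 = 83/150

83/150


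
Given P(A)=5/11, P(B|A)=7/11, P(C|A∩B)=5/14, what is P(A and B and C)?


P(A∩B∩C) = P(A) * P(B|A) * P(C|A∩B)
= 5/11 * 7/11 * 5/14
= 35/121 * 5/14 = 25/242

25/242


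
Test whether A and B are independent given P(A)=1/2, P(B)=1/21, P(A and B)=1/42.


P(A)*P(B) = 1/2*1/21 = 1/42
P(A∩B) = 1/42, which equals P(A)P(B), so independent

Yes, A and B are independent


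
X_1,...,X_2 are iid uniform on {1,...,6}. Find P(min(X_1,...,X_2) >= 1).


P(min >= 1) = P(all X_i >= 1) = (P(X_1 >= 1))^2
= (6/6)^2 = 1^2 = 1

1


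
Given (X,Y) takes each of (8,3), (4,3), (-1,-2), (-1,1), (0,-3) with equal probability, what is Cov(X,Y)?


E[X]=2, E[Y]=2/5, E[XY]=37/5
Cov(X,Y) = E[XY] - E[X]E[Y] = 37/5 - 2*2/5 = 33/5

33/5


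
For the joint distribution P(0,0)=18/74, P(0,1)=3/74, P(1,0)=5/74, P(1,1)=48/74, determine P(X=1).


P(X=1) = P(1,0)+P(1,1) = 5/74 + 48/74 = 53/74

53/74


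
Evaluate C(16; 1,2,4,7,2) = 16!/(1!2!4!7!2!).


16! = 20922789888000
Denominator: 1!=1 * 2!=2 * 4!=24 * 7!=5040 * 2!=2
Coefficient = 20922789888000 / 483840 = 43243200

43243200


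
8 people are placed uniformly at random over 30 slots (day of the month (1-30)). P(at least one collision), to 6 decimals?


P(all different) = prod((30-i)/30 for i=0..7) = 0.359686
P(at least one match) = 1 - 0.359686 = 0.640314

0.640314


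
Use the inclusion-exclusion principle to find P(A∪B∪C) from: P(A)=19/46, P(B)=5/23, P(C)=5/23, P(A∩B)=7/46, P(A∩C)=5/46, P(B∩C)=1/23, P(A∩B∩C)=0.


P(A∪B∪C) = P(A)+P(B)+P(C) - P(AB)-P(AC)-P(BC) + P(ABC)
= 19/46+5/23+5/23 - 7/46-5/46-1/23 + 0
= 25/46

25/46


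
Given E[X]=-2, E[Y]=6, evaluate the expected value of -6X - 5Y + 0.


E[-6X - 5Y + 0] = -6*E[X] - 5*E[Y] + 0
= (-6)*(-2) + (-5)*(6) + (0)
= 12 - 30 + 0 = -18

-18


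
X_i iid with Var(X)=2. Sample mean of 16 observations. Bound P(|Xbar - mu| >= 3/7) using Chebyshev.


Var(Xbar) = Var(X)/n = 2/16
Chebyshev: P(|Xbar-mu| >= 3/7) <= Var(Xbar)/(3/7)^2 = (1/8)/(9/49) = 49/72

49/72


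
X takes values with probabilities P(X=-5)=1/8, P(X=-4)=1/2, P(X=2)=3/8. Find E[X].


E[X] = sum(x * P(x))
= -5*1/8 - 4*1/2 + 2*3/8
= -15/8

-15/8


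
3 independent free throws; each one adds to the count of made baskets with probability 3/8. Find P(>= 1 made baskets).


P(at least one) = 1 - P(none)
P(none) = (1 - 3/8)^3 = (5/8)^3 = 125/512
P(at least one) = 1 - 125/512 = 387/512

387/512


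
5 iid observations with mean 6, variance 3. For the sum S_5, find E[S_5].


E[S_n] = n*E[X_1] = 5*6 = 30

30


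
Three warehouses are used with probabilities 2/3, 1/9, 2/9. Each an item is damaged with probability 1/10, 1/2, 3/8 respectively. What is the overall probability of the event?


P(A) = P(A|B1)P(B1) + P(A|B2)P(B2) + P(A|B3)P(B3)
= 1/10*2/3 + 1/2*1/9 + 3/8*2/9
= 1/15 + 1/18 + 1/12 = 37/180

37/180


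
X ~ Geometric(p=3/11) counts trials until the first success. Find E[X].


For geometric (trials until first success), E[X] = 1/p = 1/(3/11) = 11/3

11/3


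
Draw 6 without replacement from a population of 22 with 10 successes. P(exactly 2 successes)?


P(X=2) = C(10,2)*C(12,4) / C(22,6)
= 45*495 / 74613
= 22275/74613 = 675/2261

675/2261


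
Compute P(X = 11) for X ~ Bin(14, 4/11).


P(X=11) = C(14,11) * p^11 * (1-p)^3
= 364 * 4194304/285311670611 * 343/1331
= 523667243008/379749833583241

523667243008/379749833583241


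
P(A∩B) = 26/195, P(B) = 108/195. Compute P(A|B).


P(A|B) = P(A∩B)/P(B) = (26/195)/(108/195) = 26/108 = 13/54

13/54


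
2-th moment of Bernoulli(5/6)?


For Bernoulli: X in {0,1}
E[X^2] = 0^2*(1-5/6) + 1^2*5/6 = 5/6

5/6


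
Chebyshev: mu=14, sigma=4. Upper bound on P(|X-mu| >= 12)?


k = 12/4 = 3
Chebyshev: P(|X-mu| >= k*sigma) <= 1/k^2 = 1/3^2 = 1/9

1/9


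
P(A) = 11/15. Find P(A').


P(A') = 1 - P(A) = 1 - 11/15 = 4/15

4/15


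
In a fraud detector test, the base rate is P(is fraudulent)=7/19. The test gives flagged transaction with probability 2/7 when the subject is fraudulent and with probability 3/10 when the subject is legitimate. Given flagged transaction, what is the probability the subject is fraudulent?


P(A) = P(A|B)P(B) + P(A|B')P(B') = 2/7*7/19 + 3/10*12/19 = 28/95
P(B|A) = P(A|B)P(B)/P(A) = (2/19)/(28/95) = 5/14

5/14


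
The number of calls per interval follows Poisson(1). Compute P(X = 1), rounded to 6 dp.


P(X=1) = e^(-1) * 1^1 / 1!
≈ 0.3678794412 * 1 / 1
≈ 0.367879

0.367879


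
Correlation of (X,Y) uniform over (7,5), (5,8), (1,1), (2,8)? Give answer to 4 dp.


Cov(X,Y) = 2.3750, Var(X) = 5.6875, Var(Y) = 8.2500
rho = Cov/(sqrt(VarX)*sqrt(VarY)) = 0.3467

0.3467


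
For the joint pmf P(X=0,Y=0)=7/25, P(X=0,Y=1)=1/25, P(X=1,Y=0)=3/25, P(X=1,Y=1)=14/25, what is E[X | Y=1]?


P(Y=1) = 15/25
E[X|Y=1] = (0*1 + 1*14)/15 = 14/15

14/15


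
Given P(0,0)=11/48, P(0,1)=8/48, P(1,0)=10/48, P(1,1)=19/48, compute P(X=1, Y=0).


Read from table: P(X=1, Y=0) = 10/48 = 5/24

5/24


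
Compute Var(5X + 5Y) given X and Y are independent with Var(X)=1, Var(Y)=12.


Independence => Cov(X,Y)=0
Var(5X + 5Y) = 5^2*Var(X) + 5^2*Var(Y)
= 25*1 + 25*12 = 325

325


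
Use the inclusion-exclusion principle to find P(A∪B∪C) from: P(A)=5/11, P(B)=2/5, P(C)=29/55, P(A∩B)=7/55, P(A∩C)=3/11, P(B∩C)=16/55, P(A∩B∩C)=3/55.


P(A∪B∪C) = P(A)+P(B)+P(C) - P(AB)-P(AC)-P(BC) + P(ABC)
= 5/11+2/5+29/55 - 7/55-3/11-16/55 + 3/55
= 41/55

41/55


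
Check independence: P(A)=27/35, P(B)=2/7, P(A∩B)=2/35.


P(A)*P(B) = 27/35*2/7 = 54/245
P(A∩B) = 2/35 != 54/245, so not independent

No, A and B are not independent


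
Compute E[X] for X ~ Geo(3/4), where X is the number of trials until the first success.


For geometric (trials until first success), E[X] = 1/p = 1/(3/4) = 4/3

4/3


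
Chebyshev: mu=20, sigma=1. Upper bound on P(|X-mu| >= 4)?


k = 4/1 = 4
Chebyshev: P(|X-mu| >= k*sigma) <= 1/k^2 = 1/4^2 = 1/16

1/16


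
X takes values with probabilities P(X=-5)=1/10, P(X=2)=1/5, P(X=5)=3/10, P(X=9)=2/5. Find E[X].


E[X] = sum(x * P(x))
= -5*1/10 + 2*1/5 + 5*3/10 + 9*2/5
= 5

5


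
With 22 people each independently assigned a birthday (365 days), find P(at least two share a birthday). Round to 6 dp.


P(all different) = prod((365-i)/365 for i=0..21) = 0.524305
P(at least one match) = 1 - 0.524305 = 0.475695

0.475695


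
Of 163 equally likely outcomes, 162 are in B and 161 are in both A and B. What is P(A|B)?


P(A|B) = P(A∩B)/P(B) = (161/163)/(162/163) = 161/162

161/162


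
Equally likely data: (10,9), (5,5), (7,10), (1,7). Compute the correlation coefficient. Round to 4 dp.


Cov(X,Y) = 3.4375, Var(X) = 10.6875, Var(Y) = 3.6875
rho = Cov/(sqrt(VarX)*sqrt(VarY)) = 0.5476

0.5476


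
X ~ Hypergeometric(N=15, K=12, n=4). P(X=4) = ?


P(X=4) = C(12,4)*C(3,0) / C(15,4)
= 495*1 / 1365
= 495/1365 = 33/91

33/91


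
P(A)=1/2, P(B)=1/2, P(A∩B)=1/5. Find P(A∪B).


P(A∪B) = P(A) + P(B) - P(A∩B)
= 1/2 + 1/2 - 1/5 = 4/5

4/5


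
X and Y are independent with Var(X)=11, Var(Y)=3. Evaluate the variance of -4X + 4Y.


Independence => Cov(X,Y)=0
Var(-4X + 4Y) = (-4)^2*Var(X) + 4^2*Var(Y)
= 16*11 + 16*3 = 224

224


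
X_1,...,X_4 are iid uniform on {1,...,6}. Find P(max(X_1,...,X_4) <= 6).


P(max <= 6) = P(all X_i <= 6) = (P(X_1 <= 6))^4
= (6/6)^4 = 1^4 = 1

1


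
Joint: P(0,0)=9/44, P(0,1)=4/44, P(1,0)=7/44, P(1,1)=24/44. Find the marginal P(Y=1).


P(Y=1) = P(0,1)+P(1,1) = 4/44 + 24/44 = 28/44 = 7/11

7/11


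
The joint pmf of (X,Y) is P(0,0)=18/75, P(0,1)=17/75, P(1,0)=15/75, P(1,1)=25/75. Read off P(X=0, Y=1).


Read from table: P(X=0, Y=1) = 17/75

17/75


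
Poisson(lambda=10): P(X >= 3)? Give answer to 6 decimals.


P(X>=3) = 1 - P(X<=2) = 1 - (e^(-10)*10^0/0! + e^(-10)*10^1/1! + e^(-10)*10^2/2!)
≈ 1 - (0.0000453999 + 0.0004539993 + 0.0022699965)
= 1 - 0.0027693957 = 0.9972306043
≈ 0.997231

0.997231


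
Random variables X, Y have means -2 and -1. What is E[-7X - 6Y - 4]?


E[-7X - 6Y - 4] = -7*E[X] - 6*E[Y] - 4
= (-7)*(-2) + (-6)*(-1) + (-4)
= 14 + 6 - 4 = 16

16


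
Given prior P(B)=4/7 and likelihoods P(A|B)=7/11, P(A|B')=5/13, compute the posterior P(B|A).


P(A) = P(A|B)P(B) + P(A|B')P(B') = 7/11*4/7 + 5/13*3/7 = 529/1001
P(B|A) = P(A|B)P(B)/P(A) = (4/11)/(529/1001) = 364/529

364/529


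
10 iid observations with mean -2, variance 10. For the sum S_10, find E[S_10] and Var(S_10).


E[S_n] = n*mu = 10*-2 = -20
Var(S_n) = n*sigma^2 = 10*10 = 100

E[S_10]=-20, Var(S_10)=100


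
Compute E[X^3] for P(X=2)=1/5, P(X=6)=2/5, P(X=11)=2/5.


E[X^3] = sum(g(x)*P(x))
= 8*1/5 + 216*2/5 + 1331*2/5
= 3102/5

3102/5


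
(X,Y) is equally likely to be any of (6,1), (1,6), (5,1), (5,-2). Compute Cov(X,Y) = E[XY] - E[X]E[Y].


E[X]=17/4, E[Y]=3/2, E[XY]=7/4
Cov(X,Y) = E[XY] - E[X]E[Y] = 7/4 - 17/4*3/2 = -37/8

-37/8


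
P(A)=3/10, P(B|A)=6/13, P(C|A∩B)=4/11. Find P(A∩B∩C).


P(A∩B∩C) = P(A) * P(B|A) * P(C|A∩B)
= 3/10 * 6/13 * 4/11
= 9/65 * 4/11 = 36/715

36/715


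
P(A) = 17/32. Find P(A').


P(A') = 1 - P(A) = 1 - 17/32 = 15/32

15/32


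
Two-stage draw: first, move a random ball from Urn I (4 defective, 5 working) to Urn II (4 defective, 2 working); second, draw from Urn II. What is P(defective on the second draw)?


P(transfer defective) = 4/9; P(transfer working) = 5/9
If defective transferred: Urn II has 5 defective of 7, so P(defective|defective moved) = 5/7
If working transferred: Urn II has 4 defective of 7, so P(defective|working moved) = 4/7
By total probability: P(defective) = 4/9*5/7 + 5/9*4/7 = 40/63

40/63


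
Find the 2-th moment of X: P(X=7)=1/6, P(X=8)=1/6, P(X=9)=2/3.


E[X^2] = sum(x^2 * P(x))
= 49*1/6 + 64*1/6 + 81*2/3
= 437/6

437/6


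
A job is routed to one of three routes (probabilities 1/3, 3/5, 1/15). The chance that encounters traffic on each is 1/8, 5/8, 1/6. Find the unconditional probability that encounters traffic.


P(A) = P(A|B1)P(B1) + P(A|B2)P(B2) + P(A|B3)P(B3)
= 1/8*1/3 + 5/8*3/5 + 1/6*1/15
= 1/24 + 3/8 + 1/90 = 77/180

77/180


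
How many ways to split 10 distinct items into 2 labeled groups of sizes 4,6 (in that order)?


10! = 3628800
Denominator: 4!=24 * 6!=720
Coefficient = 3628800 / 17280 = 210

210


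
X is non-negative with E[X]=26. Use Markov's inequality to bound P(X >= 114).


Markov: P(X >= a) <= E[X]/a
P(X >= 114) <= 26/114 = 13/57

13/57


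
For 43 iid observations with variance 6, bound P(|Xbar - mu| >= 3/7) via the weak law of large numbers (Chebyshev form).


Var(Xbar) = Var(X)/n = 6/43
Chebyshev: P(|Xbar-mu| >= 3/7) <= Var(Xbar)/(3/7)^2 = (6/43)/(9/49) = 98/129

98/129
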